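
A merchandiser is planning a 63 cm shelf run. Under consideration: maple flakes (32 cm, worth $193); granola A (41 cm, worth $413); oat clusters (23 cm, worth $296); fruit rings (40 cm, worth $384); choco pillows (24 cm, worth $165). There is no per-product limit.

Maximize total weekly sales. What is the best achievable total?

The ratio heuristic lands on 2×oat clusters (592) but leaves 17 cm idle.
The 23 cm tied up in oat clusters is better spent on fruit rings — total rises to 680 (63 cm).

680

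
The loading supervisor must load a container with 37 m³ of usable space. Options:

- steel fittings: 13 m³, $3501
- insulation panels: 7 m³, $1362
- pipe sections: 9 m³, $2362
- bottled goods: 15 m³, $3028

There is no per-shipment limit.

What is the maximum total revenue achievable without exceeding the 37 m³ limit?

Filling by ratio: 2×steel fittings + pipe sections for 9364, with 2 m³ left unused.
The 26 m³ tied up in 2×steel fittings is better spent on 3×pipe sections — total rises to 9448 (36 m³).
Nothing else within 37 m³ beats 9448.

9448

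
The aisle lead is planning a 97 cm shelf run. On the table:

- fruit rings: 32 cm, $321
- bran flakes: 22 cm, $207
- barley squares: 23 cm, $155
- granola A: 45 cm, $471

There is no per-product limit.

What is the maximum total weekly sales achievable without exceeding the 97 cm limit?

963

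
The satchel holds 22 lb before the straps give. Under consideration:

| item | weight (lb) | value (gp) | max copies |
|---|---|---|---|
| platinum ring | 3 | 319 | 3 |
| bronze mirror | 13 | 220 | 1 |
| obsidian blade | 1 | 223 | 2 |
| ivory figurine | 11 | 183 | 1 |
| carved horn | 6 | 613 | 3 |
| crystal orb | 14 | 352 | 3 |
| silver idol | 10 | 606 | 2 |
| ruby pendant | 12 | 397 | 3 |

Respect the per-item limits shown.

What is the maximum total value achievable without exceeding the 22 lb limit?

2406

By value per lb: obsidian blade 223.00, platinum ring 106.33, carved horn 102.17 lead.
Greedy by ratio would take 3×platinum ring + 2×obsidian blade + carved horn: 17 lb used, total 2016.
Dropping obsidian blade frees 1 lb; slotting in carved horn (6 lb) lifts the total to 2406 at 22 lb.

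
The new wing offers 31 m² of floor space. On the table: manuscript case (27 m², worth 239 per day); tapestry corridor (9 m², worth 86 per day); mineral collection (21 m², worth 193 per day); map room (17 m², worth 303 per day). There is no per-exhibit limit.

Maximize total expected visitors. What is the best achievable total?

389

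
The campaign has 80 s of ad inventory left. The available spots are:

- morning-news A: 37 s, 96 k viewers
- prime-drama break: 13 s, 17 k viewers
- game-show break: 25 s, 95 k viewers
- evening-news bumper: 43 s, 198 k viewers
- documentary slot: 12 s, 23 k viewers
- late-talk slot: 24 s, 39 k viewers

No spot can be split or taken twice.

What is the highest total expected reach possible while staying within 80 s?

316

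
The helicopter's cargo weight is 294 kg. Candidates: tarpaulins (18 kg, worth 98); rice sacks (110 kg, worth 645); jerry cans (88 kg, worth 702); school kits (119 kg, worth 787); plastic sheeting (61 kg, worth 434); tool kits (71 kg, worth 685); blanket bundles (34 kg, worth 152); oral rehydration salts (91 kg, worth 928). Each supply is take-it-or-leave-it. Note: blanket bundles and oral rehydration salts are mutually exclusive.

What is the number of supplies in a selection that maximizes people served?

4

The maximum people served within 294 kg is 2413.
For example tarpaulins + jerry cans + tool kits + oral rehydration salts achieves it, using 268 kg.
Every optimal selection uses 4 supplies.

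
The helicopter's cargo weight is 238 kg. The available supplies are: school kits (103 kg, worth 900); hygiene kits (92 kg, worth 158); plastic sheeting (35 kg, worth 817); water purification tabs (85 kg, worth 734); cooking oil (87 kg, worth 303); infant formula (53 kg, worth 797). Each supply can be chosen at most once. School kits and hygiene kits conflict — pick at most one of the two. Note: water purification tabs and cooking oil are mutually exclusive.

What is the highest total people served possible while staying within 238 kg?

2514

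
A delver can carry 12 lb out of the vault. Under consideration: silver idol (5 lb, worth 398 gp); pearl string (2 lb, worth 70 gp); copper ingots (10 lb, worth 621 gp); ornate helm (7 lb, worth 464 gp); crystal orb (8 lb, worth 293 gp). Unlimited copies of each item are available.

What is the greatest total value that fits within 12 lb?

866

2×silver idol + pearl string uses 12 of the 12 lb and totals 866.
Every other selection either busts 12 lb or fails to beat 866.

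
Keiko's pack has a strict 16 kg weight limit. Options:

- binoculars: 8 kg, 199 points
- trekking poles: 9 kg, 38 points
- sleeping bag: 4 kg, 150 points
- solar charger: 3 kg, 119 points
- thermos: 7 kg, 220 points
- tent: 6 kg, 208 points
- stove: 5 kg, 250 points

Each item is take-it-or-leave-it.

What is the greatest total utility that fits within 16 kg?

620

The ratio heuristic lands on sleeping bag + solar charger + stove (519) but leaves 4 kg idle.
Dropping solar charger frees 3 kg; slotting in thermos (7 kg) lifts the total to 620 at 16 kg.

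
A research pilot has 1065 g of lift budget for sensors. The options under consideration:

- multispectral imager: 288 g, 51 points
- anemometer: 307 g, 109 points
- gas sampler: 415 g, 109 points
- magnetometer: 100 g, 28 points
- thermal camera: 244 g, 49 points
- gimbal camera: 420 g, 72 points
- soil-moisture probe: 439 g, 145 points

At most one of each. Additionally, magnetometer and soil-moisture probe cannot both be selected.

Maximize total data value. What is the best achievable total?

305

Multispectral imager + anemometer + soil-moisture probe uses 1034 of the 1065 g and totals 305.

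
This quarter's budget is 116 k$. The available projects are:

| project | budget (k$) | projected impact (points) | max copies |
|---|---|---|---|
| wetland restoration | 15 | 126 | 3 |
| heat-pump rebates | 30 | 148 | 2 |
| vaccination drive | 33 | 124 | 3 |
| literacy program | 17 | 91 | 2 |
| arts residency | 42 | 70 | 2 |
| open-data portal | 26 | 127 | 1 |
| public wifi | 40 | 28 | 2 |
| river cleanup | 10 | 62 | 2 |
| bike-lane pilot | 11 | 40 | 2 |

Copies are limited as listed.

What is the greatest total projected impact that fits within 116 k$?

The ratio heuristic lands on 3×wetland restoration + 2×literacy program + 2×river cleanup + bike-lane pilot (724) but leaves 6 k$ idle.
Replace river cleanup and bike-lane pilot with open-data portal: the trade gains 25 net, giving 749 at 115 k$.

749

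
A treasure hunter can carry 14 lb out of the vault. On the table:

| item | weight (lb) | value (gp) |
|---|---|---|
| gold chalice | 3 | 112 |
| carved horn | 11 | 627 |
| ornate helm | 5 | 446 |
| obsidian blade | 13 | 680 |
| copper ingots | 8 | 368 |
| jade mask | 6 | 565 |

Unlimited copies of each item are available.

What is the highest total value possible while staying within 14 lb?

Best packing: 2×jade mask — 12 lb, 1130 total.

1130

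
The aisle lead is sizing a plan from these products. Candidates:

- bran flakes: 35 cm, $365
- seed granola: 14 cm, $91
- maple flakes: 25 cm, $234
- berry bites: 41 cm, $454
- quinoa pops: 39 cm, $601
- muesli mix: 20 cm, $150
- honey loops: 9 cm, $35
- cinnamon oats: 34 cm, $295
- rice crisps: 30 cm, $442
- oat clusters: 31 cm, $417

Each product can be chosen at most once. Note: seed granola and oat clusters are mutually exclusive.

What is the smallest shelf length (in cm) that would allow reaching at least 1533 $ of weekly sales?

Minimise cm subject to total weekly sales ≥ 1533.
quinoa pops + muesli mix + rice crisps + oat clusters: 1610 weekly sales at 120 cm.
Any bundle with less than 120 cm falls short of 1533.

120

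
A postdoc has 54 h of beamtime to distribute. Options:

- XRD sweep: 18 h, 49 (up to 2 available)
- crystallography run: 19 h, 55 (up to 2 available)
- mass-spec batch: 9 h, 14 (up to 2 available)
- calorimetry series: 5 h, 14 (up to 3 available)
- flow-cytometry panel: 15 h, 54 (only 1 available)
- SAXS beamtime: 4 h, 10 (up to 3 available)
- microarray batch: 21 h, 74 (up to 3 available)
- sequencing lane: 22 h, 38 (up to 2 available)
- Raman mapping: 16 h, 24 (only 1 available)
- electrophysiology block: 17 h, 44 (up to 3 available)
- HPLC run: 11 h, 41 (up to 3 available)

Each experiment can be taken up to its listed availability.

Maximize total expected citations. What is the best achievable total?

By expected citations per h: HPLC run 3.73, flow-cytometry panel 3.60, microarray batch 3.52 lead.
The ratio heuristic lands on calorimetry series + flow-cytometry panel + 3×HPLC run (191) but leaves 1 h idle.
Replace calorimetry series and flow-cytometry panel with microarray batch: the trade gains 6 net, giving 197 at 54 h.
That's the maximum — no swap from here does better than 197.

197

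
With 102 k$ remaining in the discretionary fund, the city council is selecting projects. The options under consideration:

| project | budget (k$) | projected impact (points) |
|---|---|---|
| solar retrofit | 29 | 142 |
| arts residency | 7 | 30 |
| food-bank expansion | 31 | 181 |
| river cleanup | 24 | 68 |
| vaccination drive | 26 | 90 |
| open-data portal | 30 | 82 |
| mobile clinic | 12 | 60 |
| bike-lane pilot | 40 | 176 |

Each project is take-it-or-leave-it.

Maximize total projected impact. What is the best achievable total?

499

Density check — food-bank expansion 5.84, mobile clinic 5.00, solar retrofit 4.90 are the best per k$.
Filling by ratio: solar retrofit + arts residency + food-bank expansion + mobile clinic for 413, with 23 k$ left unused.
The 19 k$ tied up in arts residency and mobile clinic is better spent on bike-lane pilot — total rises to 499 (100 k$).
An exhaustive check of the 256 subsets confirms 499.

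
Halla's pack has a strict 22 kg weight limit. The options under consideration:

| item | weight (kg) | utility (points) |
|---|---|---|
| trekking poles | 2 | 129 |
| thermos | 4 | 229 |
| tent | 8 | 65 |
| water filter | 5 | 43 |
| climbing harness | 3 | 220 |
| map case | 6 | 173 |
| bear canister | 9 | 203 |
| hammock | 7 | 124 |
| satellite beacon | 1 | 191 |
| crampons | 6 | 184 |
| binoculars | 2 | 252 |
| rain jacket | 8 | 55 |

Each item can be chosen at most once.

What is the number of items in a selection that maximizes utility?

6

Optimal total is 1249.
For example thermos + climbing harness + map case + satellite beacon + crampons + binoculars achieves it, using 22 kg.
Any selection reaching 1249 contains exactly 6 items.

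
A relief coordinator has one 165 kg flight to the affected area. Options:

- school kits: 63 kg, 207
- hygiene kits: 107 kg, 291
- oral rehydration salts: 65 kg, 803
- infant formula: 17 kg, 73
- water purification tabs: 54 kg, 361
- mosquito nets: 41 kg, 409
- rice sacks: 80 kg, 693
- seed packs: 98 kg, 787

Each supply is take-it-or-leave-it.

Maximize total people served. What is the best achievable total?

1590

Greedy by ratio would take oral rehydration salts + water purification tabs + mosquito nets: 160 kg used, total 1573.
Dropping water purification tabs and mosquito nets frees 95 kg; slotting in seed packs (98 kg) lifts the total to 1590 at 163 kg.
No other feasible combination exceeds 1590.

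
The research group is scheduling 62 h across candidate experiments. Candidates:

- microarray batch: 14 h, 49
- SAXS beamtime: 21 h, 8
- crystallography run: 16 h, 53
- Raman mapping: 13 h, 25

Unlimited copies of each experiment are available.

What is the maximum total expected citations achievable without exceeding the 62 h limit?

208

Filling by ratio: 4×microarray batch for 196, with 6 h left unused.
Dropping 3×microarray batch frees 42 h; slotting in 3×crystallography run (48 h) lifts the total to 208 at 62 h.
That's the maximum — no swap from here does better than 208.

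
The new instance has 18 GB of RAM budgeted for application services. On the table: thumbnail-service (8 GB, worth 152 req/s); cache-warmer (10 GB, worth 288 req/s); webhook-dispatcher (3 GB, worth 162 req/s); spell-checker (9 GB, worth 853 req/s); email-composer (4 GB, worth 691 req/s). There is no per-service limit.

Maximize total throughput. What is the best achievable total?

2764

Taking 4×email-composer: 16 GB used, 2764 in throughput.
The spare 2 GB is too small for any remaining service, and no exchange beats 2764.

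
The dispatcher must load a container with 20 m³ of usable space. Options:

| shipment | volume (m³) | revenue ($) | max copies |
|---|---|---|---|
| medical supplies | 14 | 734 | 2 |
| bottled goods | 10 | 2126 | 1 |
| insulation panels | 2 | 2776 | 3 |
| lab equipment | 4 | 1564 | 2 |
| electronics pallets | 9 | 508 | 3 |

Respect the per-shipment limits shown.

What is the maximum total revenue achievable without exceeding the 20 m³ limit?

12018

A density-first pass picks 3×insulation panels + 2×lab equipment — 11456 at 14 m³.
Dropping lab equipment frees 4 m³; slotting in bottled goods (10 m³) lifts the total to 12018 at 20 m³.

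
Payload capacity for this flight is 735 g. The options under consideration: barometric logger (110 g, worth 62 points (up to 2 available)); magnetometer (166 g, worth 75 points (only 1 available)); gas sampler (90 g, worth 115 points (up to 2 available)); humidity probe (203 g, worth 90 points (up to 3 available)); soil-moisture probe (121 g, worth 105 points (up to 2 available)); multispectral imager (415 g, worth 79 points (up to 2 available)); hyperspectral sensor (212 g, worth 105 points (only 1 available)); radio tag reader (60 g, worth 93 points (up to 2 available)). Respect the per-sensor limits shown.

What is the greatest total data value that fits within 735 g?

701

Greedy by ratio would take barometric logger + 2×gas sampler + 2×soil-moisture probe + 2×radio tag reader: 652 g used, total 688.
The 110 g tied up in barometric logger is better spent on magnetometer — total rises to 701 (708 g).
The spare 27 g is too small for any remaining sensor, and no exchange beats 701.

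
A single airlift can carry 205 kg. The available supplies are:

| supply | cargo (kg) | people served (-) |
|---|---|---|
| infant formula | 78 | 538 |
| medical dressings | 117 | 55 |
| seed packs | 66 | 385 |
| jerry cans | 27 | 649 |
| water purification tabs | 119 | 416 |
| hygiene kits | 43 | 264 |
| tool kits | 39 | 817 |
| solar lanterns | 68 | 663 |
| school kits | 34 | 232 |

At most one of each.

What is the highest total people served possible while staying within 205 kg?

Taking the top-ratio supplies first gives jerry cans + tool kits + solar lanterns + school kits for 2361 (168 kg).
Dropping school kits frees 34 kg; slotting in seed packs (66 kg) lifts the total to 2514 at 200 kg.

2514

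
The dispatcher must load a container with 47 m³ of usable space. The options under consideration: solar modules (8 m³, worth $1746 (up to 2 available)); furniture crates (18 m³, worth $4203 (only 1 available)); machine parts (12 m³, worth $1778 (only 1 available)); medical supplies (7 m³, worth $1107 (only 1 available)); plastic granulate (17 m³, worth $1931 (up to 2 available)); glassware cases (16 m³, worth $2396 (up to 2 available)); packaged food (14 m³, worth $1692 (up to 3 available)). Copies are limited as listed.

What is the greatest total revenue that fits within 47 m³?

9473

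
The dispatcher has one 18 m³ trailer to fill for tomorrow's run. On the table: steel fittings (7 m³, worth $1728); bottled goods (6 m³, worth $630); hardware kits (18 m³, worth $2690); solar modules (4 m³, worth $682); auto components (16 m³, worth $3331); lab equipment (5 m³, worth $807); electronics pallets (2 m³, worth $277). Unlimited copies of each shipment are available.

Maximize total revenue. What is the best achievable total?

2×steel fittings + solar modules uses 18 of the 18 m³ and totals 4138.

4138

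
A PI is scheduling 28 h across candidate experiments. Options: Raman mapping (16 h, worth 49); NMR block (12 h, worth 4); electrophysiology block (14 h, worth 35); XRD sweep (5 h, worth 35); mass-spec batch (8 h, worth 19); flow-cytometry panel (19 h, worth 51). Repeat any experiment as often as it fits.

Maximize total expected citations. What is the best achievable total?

175

5×XRD sweep uses 25 of the 28 h and totals 175.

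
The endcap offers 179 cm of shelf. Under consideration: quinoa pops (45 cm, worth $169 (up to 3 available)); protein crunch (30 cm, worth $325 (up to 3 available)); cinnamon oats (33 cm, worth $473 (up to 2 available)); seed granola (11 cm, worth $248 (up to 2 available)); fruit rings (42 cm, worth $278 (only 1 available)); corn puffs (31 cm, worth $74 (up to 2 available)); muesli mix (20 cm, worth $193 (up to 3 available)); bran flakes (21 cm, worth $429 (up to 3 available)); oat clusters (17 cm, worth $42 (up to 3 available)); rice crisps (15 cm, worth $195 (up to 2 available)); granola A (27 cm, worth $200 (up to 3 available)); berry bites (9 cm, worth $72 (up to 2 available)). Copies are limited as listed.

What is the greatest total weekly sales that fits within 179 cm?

2996

By weekly sales per cm: seed granola 22.55, bran flakes 20.43, cinnamon oats 14.33, rice crisps 13.00 lead.
Best packing: 2×cinnamon oats + 2×seed granola + 3×bran flakes + rice crisps + berry bites — 175 cm, 2996 total.
Nothing else within 179 cm beats 2996.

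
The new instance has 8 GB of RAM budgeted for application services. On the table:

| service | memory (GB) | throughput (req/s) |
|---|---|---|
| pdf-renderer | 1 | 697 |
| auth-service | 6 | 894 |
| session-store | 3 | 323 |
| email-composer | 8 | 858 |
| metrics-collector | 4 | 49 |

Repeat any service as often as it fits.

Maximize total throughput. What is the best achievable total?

Ranking by ratio (throughput/GB): pdf-renderer 697.00, auth-service 149.00, session-store 107.67.
The ratio ordering already packs tightly: 8×pdf-renderer, 8 GB, 5576.

5576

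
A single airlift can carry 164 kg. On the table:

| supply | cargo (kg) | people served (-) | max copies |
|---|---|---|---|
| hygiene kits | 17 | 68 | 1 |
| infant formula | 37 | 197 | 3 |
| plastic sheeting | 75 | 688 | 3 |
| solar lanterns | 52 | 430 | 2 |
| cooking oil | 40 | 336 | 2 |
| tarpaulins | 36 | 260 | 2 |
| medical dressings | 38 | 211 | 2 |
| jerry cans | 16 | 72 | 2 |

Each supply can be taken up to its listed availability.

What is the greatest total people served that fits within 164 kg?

1378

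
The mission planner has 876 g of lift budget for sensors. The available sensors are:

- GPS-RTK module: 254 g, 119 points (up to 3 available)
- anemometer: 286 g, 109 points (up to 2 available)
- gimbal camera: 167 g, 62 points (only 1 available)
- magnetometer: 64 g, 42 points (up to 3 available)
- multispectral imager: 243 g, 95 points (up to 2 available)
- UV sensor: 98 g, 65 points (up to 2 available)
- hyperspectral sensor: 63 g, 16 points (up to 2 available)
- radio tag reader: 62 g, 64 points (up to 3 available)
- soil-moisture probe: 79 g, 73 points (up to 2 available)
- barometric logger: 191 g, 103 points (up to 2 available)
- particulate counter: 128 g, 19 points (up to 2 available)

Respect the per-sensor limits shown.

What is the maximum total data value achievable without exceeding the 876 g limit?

655

A density-first pass picks 3×magnetometer + 2×UV sensor + 2×hyperspectral sensor + 3×radio tag reader + 2×soil-moisture probe — 626 at 858 g.
Dropping magnetometer and 2×hyperspectral sensor frees 190 g; slotting in barometric logger (191 g) lifts the total to 655 at 859 g.
The spare 17 g is too small for any remaining sensor, and no exchange beats 655.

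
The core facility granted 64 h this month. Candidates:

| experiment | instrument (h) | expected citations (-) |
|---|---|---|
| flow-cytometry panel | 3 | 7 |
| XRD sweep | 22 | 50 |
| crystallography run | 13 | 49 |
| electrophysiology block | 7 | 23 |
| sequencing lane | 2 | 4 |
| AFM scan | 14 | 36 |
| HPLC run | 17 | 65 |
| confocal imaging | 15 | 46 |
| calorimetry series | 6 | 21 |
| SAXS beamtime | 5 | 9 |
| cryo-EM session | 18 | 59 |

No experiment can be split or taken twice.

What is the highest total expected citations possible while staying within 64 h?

Density check — HPLC run 3.82, crystallography run 3.77, calorimetry series 3.50, electrophysiology block 3.29 are the best per h.
The ratio ordering already packs tightly: flow-cytometry panel + crystallography run + electrophysiology block + HPLC run + calorimetry series + cryo-EM session, 64 h, 224.
Every other selection either busts 64 h or fails to beat 224.

224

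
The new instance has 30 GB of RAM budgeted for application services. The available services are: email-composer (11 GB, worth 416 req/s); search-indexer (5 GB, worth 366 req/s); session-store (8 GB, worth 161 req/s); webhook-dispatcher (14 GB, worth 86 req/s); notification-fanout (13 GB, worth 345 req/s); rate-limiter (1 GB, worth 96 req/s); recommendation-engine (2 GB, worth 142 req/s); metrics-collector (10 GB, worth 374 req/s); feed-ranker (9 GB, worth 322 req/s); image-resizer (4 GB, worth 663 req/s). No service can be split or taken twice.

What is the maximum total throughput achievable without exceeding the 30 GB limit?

1867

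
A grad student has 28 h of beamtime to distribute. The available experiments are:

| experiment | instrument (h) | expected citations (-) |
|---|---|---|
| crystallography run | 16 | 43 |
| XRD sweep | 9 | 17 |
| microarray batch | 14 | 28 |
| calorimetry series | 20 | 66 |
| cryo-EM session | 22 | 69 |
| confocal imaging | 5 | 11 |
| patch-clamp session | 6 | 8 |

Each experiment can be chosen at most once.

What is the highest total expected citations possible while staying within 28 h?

80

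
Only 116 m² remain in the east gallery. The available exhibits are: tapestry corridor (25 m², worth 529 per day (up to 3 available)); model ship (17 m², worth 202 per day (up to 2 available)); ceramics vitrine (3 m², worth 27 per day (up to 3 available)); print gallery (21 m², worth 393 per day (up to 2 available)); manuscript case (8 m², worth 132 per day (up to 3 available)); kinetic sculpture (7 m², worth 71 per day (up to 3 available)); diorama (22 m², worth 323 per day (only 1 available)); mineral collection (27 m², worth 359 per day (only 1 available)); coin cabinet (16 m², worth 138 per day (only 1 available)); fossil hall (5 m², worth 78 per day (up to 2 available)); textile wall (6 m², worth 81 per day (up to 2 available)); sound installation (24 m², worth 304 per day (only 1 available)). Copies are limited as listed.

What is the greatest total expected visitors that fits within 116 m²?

Ranking by ratio (expected visitors/m²): tapestry corridor 21.16, print gallery 18.71, manuscript case 16.50, fossil hall 15.60.
Taking the top-ratio exhibits first gives 3×tapestry corridor + ceramics vitrine + print gallery + 2×manuscript case for 2271 (115 m²).
The 11 m² tied up in ceramics vitrine and manuscript case is better spent on 2×textile wall — total rises to 2274 (116 m²).
No other feasible combination exceeds 2274.

2274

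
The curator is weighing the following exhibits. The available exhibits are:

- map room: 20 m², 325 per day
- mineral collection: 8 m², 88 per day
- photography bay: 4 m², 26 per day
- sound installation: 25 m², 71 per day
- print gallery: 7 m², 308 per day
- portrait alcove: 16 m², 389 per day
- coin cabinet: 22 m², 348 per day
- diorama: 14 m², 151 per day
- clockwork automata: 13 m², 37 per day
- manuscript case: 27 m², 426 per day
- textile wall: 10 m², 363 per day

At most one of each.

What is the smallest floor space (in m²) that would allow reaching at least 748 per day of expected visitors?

Need the lightest bundle worth ≥ 748.
Taking mineral collection + print gallery + textile wall gives 759 (≥ 748) for 25 m².
Below 25 m² the best achievable stays under 748.

25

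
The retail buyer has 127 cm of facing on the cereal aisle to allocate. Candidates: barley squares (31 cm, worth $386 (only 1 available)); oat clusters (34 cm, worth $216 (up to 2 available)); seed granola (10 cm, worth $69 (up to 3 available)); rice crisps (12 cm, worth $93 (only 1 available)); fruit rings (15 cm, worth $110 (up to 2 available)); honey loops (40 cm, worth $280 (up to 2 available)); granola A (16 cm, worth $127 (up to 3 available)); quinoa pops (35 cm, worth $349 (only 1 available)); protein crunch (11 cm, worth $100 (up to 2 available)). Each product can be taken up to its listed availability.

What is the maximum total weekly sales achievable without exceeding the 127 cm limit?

1224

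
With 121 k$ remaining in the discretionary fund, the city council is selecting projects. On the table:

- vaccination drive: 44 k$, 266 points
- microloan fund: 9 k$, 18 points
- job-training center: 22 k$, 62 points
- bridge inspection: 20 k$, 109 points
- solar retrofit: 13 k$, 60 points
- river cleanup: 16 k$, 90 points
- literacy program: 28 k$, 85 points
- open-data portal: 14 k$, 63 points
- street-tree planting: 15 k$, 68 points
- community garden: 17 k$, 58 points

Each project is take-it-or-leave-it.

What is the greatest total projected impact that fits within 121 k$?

614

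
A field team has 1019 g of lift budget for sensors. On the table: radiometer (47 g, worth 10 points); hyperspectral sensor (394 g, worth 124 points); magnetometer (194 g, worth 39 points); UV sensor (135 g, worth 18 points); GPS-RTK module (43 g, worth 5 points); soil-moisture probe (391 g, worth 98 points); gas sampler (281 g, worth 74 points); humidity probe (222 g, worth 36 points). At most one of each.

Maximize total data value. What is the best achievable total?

Filling by ratio: radiometer + hyperspectral sensor + magnetometer + GPS-RTK module + gas sampler for 252, with 60 g left unused.
The 371 g tied up in radiometer and GPS-RTK module and gas sampler is better spent on soil-moisture probe — total rises to 261 (979 g).

261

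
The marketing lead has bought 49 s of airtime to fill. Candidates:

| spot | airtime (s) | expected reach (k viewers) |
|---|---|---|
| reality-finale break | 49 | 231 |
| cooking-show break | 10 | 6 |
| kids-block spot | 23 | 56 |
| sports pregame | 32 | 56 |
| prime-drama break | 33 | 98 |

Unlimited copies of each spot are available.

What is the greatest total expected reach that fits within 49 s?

Taking reality-finale break: 49 s used, 231 in expected reach.
Every other selection either busts 49 s or fails to beat 231.

231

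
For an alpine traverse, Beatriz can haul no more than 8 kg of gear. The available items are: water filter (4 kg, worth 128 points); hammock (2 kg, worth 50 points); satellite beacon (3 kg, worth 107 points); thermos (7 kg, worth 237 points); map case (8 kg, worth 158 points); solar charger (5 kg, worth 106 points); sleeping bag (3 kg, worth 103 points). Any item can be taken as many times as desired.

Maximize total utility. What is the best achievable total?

264

Taking hammock + 2×satellite beacon: 8 kg used, 264 in utility.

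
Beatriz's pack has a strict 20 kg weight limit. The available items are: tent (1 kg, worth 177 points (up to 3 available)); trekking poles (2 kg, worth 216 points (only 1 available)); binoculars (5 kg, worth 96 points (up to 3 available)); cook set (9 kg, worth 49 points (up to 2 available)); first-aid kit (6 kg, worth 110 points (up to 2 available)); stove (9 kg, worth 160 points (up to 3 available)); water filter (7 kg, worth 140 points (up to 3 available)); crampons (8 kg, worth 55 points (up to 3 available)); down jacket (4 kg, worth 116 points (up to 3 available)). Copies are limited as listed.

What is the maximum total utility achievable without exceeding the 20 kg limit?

1119

The ratio heuristic lands on 3×tent + trekking poles + 3×down jacket (1095) but leaves 3 kg idle.
The 4 kg tied up in down jacket is better spent on water filter — total rises to 1119 (20 kg).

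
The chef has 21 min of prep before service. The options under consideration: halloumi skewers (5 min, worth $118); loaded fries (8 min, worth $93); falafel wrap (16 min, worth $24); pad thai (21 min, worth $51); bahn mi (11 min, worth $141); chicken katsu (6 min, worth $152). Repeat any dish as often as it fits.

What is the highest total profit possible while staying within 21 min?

506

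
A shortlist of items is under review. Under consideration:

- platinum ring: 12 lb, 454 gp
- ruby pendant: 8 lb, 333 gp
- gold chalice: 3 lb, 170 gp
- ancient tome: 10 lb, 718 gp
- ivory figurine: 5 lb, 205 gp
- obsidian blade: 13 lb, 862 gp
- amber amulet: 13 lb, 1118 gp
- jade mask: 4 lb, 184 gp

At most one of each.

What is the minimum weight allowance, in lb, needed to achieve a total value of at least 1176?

Look for the lowest-weight combination reaching 1176.
gold chalice + amber amulet: 1288 value at 16 lb.
Below 16 lb the best achievable stays under 1176.

16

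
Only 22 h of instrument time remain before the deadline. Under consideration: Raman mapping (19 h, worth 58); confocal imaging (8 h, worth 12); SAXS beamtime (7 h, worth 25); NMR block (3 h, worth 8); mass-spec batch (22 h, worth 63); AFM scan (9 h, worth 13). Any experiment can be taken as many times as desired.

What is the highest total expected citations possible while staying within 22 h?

75

Best packing: 3×SAXS beamtime — 21 h, 75 total.
No other feasible combination exceeds 75.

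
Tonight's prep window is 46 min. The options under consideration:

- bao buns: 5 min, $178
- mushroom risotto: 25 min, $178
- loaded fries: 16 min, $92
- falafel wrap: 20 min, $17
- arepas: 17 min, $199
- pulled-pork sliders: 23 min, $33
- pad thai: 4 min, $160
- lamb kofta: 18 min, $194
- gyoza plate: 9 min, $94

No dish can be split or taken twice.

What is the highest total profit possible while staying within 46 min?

731

Bao buns + arepas + pad thai + lamb kofta uses 44 of the 46 min and totals 731.
The closest alternative, bao buns + arepas + pad thai + gyoza plate, reaches only 631.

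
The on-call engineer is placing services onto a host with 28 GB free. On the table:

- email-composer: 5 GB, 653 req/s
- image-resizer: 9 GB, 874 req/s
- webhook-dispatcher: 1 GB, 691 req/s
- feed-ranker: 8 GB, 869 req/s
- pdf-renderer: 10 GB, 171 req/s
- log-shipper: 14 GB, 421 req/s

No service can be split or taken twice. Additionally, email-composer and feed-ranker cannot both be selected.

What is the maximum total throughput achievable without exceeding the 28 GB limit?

2605

Density check — webhook-dispatcher 691.00, email-composer 130.60, feed-ranker 108.62 are the best per GB.
Taking image-resizer + webhook-dispatcher + feed-ranker + pdf-renderer: 28 GB used, 2605 in throughput.
Every other selection either busts 28 GB or breaks a pairing rule or fails to beat 2605.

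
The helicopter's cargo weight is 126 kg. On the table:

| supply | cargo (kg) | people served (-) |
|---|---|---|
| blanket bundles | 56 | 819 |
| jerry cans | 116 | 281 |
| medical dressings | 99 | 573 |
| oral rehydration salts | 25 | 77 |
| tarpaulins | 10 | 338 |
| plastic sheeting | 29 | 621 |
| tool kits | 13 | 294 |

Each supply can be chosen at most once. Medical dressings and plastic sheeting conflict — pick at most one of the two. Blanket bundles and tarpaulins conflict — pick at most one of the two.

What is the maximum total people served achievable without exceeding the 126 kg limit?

1811

Blanket bundles + oral rehydration salts + plastic sheeting + tool kits uses 123 of the 126 kg and totals 1811.
The spare 3 kg is too small for any remaining supply, and no feasible exchange beats 1811.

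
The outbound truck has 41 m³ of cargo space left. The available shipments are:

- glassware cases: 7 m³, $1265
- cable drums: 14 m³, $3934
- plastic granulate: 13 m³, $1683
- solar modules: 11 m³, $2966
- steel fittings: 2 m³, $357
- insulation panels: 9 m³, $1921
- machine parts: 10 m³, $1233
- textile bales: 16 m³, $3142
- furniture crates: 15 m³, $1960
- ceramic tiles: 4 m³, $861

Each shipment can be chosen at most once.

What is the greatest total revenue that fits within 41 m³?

10086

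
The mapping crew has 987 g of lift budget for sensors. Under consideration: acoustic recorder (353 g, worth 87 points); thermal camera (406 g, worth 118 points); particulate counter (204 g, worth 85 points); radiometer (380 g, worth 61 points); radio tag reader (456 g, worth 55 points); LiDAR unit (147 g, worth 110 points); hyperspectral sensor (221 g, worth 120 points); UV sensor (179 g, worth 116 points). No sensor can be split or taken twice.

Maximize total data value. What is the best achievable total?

Greedy by ratio would take particulate counter + LiDAR unit + hyperspectral sensor + UV sensor: 751 g used, total 431.
Dropping particulate counter frees 204 g; slotting in thermal camera (406 g) lifts the total to 464 at 953 g.
The spare 34 g is too small for any remaining sensor, and no exchange beats 464.

464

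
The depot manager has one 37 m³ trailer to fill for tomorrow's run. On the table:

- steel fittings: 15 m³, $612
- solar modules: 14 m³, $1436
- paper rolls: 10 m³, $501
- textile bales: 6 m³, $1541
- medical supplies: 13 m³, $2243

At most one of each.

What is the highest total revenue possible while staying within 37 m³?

5220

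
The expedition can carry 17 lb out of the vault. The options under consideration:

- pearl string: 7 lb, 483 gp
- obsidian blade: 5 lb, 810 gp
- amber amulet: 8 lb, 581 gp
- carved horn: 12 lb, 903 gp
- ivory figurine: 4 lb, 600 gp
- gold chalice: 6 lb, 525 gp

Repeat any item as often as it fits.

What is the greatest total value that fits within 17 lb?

The ratio heuristic lands on 3×obsidian blade (2430) but leaves 2 lb idle.
Dropping 2×obsidian blade frees 10 lb; slotting in 3×ivory figurine (12 lb) lifts the total to 2610 at 17 lb.
Nothing else within 17 lb beats 2610.

2610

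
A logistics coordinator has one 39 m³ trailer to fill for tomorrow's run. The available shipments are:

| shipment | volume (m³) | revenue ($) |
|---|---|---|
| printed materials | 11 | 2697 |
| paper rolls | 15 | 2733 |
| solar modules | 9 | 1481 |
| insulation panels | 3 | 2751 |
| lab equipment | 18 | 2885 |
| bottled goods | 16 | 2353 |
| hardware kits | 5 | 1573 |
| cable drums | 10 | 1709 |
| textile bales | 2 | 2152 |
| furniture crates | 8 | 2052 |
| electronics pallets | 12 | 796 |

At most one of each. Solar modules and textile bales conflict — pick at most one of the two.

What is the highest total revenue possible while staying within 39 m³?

12934

Ranking by ratio (revenue/m³): textile bales 1076.00, insulation panels 917.00, hardware kits 314.60, furniture crates 256.50.
Taking printed materials + insulation panels + hardware kits + cable drums + textile bales + furniture crates: 39 m³ used, 12934 in revenue.
Every other selection either busts 39 m³ or breaks a pairing rule or fails to beat 12934.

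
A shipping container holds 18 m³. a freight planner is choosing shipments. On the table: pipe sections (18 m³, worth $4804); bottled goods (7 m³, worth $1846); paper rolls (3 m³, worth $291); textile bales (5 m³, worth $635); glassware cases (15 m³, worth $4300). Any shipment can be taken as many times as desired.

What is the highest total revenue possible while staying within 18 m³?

4804

Ranking by ratio (revenue/m³): glassware cases 286.67, pipe sections 266.89, bottled goods 263.71, textile bales 127.00.
A density-first pass picks paper rolls + glassware cases — 4591 at 18 m³.
Dropping paper rolls and glassware cases frees 18 m³; slotting in pipe sections (18 m³) lifts the total to 4804 at 18 m³.
That's the maximum — no swap from here does better than 4804.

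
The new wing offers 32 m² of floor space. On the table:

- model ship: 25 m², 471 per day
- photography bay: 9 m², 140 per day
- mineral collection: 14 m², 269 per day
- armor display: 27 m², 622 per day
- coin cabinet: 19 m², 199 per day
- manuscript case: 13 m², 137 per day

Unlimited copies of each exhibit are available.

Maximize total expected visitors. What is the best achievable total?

622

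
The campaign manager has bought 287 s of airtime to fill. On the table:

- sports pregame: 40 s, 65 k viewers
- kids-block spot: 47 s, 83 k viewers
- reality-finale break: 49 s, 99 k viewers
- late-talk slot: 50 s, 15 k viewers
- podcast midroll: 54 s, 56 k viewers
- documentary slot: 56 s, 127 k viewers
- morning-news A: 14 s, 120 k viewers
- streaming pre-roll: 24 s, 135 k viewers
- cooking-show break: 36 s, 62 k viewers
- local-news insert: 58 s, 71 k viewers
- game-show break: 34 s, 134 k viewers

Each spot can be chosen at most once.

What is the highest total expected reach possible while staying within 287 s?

Filling by ratio: kids-block spot + reality-finale break + documentary slot + morning-news A + streaming pre-roll + cooking-show break + game-show break for 760, with 27 s left unused.
The 36 s tied up in cooking-show break is better spent on local-news insert — total rises to 769 (282 s).
An exhaustive check of the 2048 subsets confirms 769.

769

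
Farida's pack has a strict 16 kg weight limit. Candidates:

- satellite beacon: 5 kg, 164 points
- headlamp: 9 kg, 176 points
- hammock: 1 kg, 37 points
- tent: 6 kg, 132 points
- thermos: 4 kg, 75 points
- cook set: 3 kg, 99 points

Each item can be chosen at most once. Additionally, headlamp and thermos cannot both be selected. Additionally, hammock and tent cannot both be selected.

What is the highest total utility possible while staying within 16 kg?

By utility per kg: hammock 37.00, cook set 33.00, satellite beacon 32.80, tent 22.00 lead.
Taking satellite beacon + tent + cook set: 14 kg used, 395 in utility.
An exhaustive check of the 64 subsets confirms 395.

395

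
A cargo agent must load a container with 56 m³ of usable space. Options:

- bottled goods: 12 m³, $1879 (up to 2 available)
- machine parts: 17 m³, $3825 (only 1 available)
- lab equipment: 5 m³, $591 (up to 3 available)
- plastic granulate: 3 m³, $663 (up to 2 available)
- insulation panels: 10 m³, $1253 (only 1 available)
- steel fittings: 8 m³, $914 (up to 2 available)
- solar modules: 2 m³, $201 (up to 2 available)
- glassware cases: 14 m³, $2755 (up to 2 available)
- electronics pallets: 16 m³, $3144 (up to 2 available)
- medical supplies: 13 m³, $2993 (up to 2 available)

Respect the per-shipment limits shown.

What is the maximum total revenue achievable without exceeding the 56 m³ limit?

11929

Ranking by ratio (revenue/m³): medical supplies 230.23, machine parts 225.00, plastic granulate 221.00.
Best packing: machine parts + lab equipment + 2×plastic granulate + solar modules + 2×medical supplies — 56 m³, 11929 total.
Every other selection either busts 56 m³ or exceeds an availability limit or fails to beat 11929.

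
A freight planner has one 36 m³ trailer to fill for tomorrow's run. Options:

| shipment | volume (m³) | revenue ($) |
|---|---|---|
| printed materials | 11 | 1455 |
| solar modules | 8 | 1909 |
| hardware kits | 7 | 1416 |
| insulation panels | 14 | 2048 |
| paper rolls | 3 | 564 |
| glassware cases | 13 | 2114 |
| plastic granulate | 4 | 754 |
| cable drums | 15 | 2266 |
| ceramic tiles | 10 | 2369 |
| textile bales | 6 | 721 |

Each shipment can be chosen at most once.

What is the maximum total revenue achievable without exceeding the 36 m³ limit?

By revenue per m³: solar modules 238.62, ceramic tiles 236.90, hardware kits 202.29, plastic granulate 188.50 lead.
The ratio heuristic lands on solar modules + hardware kits + paper rolls + plastic granulate + ceramic tiles (7012) but leaves 4 m³ idle.
The 3 m³ tied up in paper rolls is better spent on textile bales — total rises to 7169 (35 m³).

7169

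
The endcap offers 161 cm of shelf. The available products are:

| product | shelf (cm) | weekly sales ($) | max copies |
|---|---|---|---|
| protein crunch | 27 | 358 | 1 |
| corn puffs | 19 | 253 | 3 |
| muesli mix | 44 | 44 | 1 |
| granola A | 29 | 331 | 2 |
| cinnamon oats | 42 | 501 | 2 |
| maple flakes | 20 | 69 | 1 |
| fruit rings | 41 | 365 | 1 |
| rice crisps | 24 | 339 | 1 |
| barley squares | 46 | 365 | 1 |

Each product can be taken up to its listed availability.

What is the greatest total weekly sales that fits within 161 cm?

2035

Greedy by ratio would take protein crunch + 3×corn puffs + cinnamon oats + rice crisps: 150 cm used, total 1957.
Dropping corn puffs frees 19 cm; slotting in granola A (29 cm) lifts the total to 2035 at 160 cm.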